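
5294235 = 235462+5058773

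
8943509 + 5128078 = 14071587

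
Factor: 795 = 3^1*5^1*53^1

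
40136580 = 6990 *5742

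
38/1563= 38/1563 =0.02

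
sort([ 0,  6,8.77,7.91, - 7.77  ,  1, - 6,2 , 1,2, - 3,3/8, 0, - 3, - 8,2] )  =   [ - 8, - 7.77 , - 6, - 3, - 3,0,0,3/8,1 , 1 , 2,2,2, 6,7.91,  8.77 ] 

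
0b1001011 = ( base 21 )3C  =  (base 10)75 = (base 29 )2h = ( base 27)2l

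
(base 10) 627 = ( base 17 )22F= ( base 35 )hw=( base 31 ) K7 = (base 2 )1001110011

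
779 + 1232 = 2011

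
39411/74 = 532 +43/74=532.58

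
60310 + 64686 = 124996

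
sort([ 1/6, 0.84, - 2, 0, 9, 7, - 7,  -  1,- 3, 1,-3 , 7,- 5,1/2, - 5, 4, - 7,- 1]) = [-7, - 7 , - 5,-5, - 3, - 3,-2, - 1, -1, 0, 1/6, 1/2, 0.84,1, 4, 7, 7, 9]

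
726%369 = 357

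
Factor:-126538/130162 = -419^1*431^( - 1) = -  419/431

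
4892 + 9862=14754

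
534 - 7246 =- 6712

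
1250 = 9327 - 8077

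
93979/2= 93979/2  =  46989.50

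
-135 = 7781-7916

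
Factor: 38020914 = 2^1 * 3^4 *29^1*8093^1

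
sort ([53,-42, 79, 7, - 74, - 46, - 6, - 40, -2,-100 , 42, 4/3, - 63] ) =[ - 100, - 74, - 63,-46, - 42, - 40, - 6, - 2, 4/3, 7,42,53, 79 ]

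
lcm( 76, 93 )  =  7068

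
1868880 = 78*23960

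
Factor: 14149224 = 2^3*3^2*19^1*10343^1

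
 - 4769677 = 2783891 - 7553568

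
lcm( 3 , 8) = 24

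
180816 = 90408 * 2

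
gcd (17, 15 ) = 1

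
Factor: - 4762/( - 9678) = 3^( - 1)*1613^(-1 )*2381^1 = 2381/4839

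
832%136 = 16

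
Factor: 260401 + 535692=17^1*46829^1= 796093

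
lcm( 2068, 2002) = 188188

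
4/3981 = 4/3981 = 0.00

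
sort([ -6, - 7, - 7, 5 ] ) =[ - 7,-7, - 6,  5 ]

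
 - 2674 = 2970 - 5644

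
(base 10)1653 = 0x675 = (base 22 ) 393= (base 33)1h3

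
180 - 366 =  - 186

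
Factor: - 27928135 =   -  5^1* 137^1*40771^1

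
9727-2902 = 6825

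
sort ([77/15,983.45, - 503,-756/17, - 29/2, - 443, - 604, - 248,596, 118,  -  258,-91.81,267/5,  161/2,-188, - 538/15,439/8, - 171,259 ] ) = [ - 604, - 503, - 443, - 258, - 248, - 188, - 171, - 91.81, - 756/17, - 538/15, - 29/2,77/15,267/5,439/8 , 161/2,118,259,596, 983.45]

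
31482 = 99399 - 67917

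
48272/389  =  48272/389 = 124.09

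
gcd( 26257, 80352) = 31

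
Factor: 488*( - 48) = - 23424 = - 2^7*3^1*61^1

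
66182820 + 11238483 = 77421303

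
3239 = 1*3239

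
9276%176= 124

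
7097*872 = 6188584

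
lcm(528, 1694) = 40656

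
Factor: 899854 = 2^1*71^1*6337^1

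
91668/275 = 333 + 93/275 = 333.34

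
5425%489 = 46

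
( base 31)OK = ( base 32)ns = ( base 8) 1374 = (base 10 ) 764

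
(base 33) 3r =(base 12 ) A6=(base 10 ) 126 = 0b1111110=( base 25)51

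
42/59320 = 21/29660 = 0.00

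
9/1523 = 9/1523 = 0.01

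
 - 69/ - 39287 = 69/39287 = 0.00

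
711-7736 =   -  7025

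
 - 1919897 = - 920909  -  998988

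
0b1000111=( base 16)47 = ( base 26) 2J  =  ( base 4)1013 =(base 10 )71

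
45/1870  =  9/374= 0.02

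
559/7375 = 559/7375 = 0.08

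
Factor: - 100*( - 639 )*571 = 2^2 * 3^2*5^2*71^1 * 571^1 =36486900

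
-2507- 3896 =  - 6403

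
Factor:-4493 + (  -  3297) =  - 2^1 *5^1*19^1*41^1=- 7790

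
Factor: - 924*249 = - 230076 = - 2^2*3^2* 7^1 * 11^1 * 83^1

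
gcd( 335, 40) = 5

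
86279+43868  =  130147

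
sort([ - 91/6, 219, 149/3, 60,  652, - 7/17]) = [ - 91/6 , - 7/17 , 149/3,60, 219, 652] 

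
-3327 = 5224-8551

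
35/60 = 7/12 = 0.58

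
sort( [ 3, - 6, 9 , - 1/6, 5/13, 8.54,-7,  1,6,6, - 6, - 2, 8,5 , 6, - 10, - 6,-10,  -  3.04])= [ - 10, - 10, - 7, - 6, - 6,-6, - 3.04,  -  2, - 1/6,5/13, 1,  3, 5, 6, 6, 6, 8, 8.54, 9]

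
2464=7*352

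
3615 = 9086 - 5471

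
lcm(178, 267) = 534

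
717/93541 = 717/93541=0.01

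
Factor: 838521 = 3^2*93169^1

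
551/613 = 551/613= 0.90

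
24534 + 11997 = 36531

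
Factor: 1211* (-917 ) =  - 7^2*131^1*173^1= -1110487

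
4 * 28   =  112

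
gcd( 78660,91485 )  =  855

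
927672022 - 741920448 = 185751574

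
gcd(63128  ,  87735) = 1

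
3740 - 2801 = 939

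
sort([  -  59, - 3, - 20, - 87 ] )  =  [ - 87,-59,-20, - 3] 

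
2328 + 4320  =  6648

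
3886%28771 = 3886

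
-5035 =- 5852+817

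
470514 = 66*7129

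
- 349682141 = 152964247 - 502646388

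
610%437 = 173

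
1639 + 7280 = 8919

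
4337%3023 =1314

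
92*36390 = 3347880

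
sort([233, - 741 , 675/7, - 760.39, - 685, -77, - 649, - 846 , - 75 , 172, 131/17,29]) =[ - 846, - 760.39, - 741,-685, -649, - 77, - 75,131/17, 29, 675/7,172, 233 ]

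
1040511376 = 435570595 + 604940781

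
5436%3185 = 2251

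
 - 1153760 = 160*( - 7211) 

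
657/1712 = 657/1712 = 0.38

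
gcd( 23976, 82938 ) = 6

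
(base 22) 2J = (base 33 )1u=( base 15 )43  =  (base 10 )63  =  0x3F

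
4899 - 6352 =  - 1453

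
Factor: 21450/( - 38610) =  - 5/9 = - 3^( - 2 ) * 5^1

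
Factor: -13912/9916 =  - 2^1*47^1*67^(-1 ) = - 94/67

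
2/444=1/222 = 0.00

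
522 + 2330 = 2852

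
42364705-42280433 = 84272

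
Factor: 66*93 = 2^1 * 3^2*11^1*31^1 = 6138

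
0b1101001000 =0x348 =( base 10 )840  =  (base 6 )3520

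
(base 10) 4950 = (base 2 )1001101010110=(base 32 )4QM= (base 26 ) 78a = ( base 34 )49K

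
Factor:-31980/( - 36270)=2^1*3^( -1 )*31^( - 1)*41^1=82/93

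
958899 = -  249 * (-3851)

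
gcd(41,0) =41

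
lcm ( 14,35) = 70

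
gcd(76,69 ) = 1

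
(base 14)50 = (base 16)46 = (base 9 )77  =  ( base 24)2M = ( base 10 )70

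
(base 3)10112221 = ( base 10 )2590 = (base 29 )329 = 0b101000011110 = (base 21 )5I7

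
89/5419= 89/5419= 0.02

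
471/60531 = 157/20177  =  0.01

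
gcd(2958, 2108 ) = 34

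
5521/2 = 5521/2 = 2760.50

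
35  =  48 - 13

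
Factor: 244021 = 244021^1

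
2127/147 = 14+23/49 = 14.47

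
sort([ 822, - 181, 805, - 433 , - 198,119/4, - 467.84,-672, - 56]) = [ - 672, -467.84,- 433, - 198, -181, - 56,119/4,805, 822] 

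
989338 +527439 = 1516777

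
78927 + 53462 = 132389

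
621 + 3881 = 4502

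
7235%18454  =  7235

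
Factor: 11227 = 103^1 * 109^1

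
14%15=14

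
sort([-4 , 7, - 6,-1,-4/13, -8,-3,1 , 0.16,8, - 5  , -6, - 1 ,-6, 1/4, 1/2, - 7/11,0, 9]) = [-8, - 6, - 6, - 6,-5, - 4, - 3, - 1,  -  1,-7/11, - 4/13, 0,0.16,1/4, 1/2, 1, 7, 8,9 ] 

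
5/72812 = 5/72812 = 0.00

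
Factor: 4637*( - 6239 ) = - 17^1*367^1*4637^1 = - 28930243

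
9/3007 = 9/3007 = 0.00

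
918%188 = 166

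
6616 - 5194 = 1422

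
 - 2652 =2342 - 4994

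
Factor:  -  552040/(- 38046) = 740/51 = 2^2 * 3^( - 1 )*5^1*17^ ( - 1 )*  37^1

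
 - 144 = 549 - 693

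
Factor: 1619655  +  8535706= 10155361^1= 10155361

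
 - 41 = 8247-8288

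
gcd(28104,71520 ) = 24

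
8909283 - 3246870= 5662413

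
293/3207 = 293/3207 = 0.09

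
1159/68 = 1159/68 = 17.04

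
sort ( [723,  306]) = [306, 723]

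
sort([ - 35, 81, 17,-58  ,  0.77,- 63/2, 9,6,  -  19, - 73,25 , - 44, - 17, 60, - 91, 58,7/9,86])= [ - 91,  -  73, - 58, - 44, - 35,  -  63/2 , - 19, - 17,0.77 , 7/9,6, 9,17,  25, 58,60, 81, 86]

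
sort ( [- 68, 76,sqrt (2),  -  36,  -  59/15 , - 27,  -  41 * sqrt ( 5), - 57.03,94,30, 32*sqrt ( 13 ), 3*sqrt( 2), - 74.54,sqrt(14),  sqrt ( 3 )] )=[-41*sqrt(5 ), - 74.54 ,-68 , - 57.03, - 36, - 27, - 59/15, sqrt( 2 ), sqrt( 3),sqrt( 14) , 3*sqrt( 2 ),30,76,94, 32*sqrt(13)]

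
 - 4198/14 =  - 2099/7 = - 299.86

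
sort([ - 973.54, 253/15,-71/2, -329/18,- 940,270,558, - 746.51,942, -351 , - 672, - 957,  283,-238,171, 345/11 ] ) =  [ - 973.54, - 957, - 940,  -  746.51,- 672,  -  351 , -238, - 71/2, - 329/18,253/15 , 345/11,171,270,  283 , 558,942] 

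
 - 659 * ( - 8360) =5509240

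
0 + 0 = 0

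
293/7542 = 293/7542 = 0.04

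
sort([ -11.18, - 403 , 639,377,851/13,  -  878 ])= [-878,-403, - 11.18, 851/13,377 , 639 ] 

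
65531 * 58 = 3800798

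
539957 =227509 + 312448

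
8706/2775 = 2902/925  =  3.14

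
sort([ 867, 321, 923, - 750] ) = [ - 750,321,867 , 923] 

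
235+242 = 477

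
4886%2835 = 2051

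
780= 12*65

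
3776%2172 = 1604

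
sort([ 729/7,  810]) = [ 729/7,810]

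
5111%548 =179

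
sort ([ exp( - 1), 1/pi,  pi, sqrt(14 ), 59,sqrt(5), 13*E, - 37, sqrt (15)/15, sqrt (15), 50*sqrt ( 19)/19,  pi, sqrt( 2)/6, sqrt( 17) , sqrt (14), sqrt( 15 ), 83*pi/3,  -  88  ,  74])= [ - 88,  -  37, sqrt( 2 ) /6, sqrt( 15) /15 , 1/pi,  exp( - 1), sqrt( 5), pi, pi, sqrt ( 14), sqrt ( 14), sqrt(15), sqrt( 15 ), sqrt( 17), 50*sqrt(19 ) /19, 13*E,59, 74,83*pi/3]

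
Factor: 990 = 2^1*3^2*5^1 * 11^1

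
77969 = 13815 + 64154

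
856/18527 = 856/18527 = 0.05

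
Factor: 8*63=504 = 2^3*3^2*7^1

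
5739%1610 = 909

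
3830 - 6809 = - 2979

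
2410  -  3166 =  - 756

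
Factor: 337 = 337^1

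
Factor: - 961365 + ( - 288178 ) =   -  79^1*15817^1 = -1249543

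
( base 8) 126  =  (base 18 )4e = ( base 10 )86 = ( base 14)62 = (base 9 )105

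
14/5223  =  14/5223 =0.00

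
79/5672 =79/5672 = 0.01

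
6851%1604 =435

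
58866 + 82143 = 141009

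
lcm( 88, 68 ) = 1496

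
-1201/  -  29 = 41+12/29 = 41.41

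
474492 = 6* 79082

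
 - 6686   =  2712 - 9398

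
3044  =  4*761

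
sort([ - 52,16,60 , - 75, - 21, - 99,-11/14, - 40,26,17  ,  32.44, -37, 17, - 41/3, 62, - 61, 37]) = [ - 99, - 75, - 61, -52 , - 40, - 37, - 21, - 41/3, - 11/14,16,17, 17, 26,  32.44,37,60,  62]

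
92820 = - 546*( - 170)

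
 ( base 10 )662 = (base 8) 1226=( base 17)24G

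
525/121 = 525/121 = 4.34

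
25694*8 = 205552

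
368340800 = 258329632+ 110011168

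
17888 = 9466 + 8422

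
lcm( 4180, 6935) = 305140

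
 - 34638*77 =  - 2667126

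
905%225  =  5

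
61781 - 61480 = 301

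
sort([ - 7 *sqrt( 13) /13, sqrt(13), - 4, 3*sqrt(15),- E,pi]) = [ - 4, - E, - 7*sqrt( 13)/13,  pi, sqrt(13), 3*sqrt( 15)] 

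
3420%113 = 30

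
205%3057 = 205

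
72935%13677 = 4550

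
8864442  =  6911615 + 1952827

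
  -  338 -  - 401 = 63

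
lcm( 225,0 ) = 0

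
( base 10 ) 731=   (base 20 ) 1GB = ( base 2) 1011011011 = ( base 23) 18I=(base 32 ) MR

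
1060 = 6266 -5206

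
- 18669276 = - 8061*2316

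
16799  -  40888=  -24089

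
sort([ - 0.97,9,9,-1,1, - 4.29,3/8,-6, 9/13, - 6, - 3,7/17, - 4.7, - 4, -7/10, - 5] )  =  [ - 6, - 6, - 5, - 4.7, - 4.29, - 4,  -  3, - 1,  -  0.97, - 7/10, 3/8, 7/17,  9/13,  1,9,9 ]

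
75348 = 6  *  12558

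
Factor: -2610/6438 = - 15/37 =-  3^1*5^1 * 37^( - 1)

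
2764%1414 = 1350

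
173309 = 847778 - 674469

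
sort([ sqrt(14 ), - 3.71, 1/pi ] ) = [ - 3.71,1/pi, sqrt( 14)] 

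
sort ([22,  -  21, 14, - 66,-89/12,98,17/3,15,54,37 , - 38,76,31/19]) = [ - 66, - 38, -21, - 89/12,31/19, 17/3,14,15,22,37,54,76,98]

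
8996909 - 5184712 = 3812197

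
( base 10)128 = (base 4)2000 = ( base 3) 11202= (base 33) 3T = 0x80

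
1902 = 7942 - 6040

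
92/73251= 92/73251  =  0.00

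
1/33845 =1/33845  =  0.00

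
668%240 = 188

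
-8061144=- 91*88584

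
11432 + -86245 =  - 74813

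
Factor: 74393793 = 3^2*8265977^1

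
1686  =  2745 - 1059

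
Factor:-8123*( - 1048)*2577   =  2^3*3^1*131^1*859^1*8123^1 =21937753608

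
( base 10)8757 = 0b10001000110101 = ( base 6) 104313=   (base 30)9LR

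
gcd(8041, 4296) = 1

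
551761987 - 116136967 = 435625020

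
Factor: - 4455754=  - 2^1*31^1*71867^1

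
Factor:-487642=- 2^1*157^1*1553^1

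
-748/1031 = -1 + 283/1031= -  0.73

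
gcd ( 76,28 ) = 4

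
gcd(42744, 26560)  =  8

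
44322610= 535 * 82846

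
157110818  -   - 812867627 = 969978445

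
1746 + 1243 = 2989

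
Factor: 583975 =5^2 * 7^1 * 47^1*71^1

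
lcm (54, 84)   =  756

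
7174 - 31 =7143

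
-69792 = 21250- 91042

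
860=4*215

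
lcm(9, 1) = 9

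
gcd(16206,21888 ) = 6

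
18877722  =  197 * 95826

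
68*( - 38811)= - 2639148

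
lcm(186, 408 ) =12648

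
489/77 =489/77 = 6.35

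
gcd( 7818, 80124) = 6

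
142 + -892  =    -  750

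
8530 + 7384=15914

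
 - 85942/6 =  - 14324 + 1/3 = - 14323.67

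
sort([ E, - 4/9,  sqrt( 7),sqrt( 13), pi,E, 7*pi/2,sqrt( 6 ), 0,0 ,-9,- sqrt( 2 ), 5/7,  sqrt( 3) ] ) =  [ - 9, - sqrt(2 ), - 4/9 , 0, 0,5/7,  sqrt ( 3),sqrt(6), sqrt(7),E,E, pi, sqrt( 13),7*pi/2] 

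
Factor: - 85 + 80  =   - 5 = -5^1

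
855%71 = 3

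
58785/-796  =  -74 + 119/796 = -73.85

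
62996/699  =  62996/699=90.12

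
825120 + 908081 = 1733201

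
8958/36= 1493/6 = 248.83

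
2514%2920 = 2514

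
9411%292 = 67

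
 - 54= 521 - 575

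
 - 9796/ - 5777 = 9796/5777  =  1.70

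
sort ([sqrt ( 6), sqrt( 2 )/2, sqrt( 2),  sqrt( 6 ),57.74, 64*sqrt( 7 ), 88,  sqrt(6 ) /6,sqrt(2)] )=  [ sqrt( 6 )/6,sqrt( 2) /2,sqrt( 2),  sqrt(2), sqrt(6), sqrt( 6),  57.74,88, 64 * sqrt( 7)]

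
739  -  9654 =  - 8915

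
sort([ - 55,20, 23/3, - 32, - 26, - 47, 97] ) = [ - 55,-47,  -  32, - 26, 23/3, 20, 97]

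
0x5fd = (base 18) 4d3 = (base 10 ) 1533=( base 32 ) 1FT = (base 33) 1DF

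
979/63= 15 + 34/63 = 15.54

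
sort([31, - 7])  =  [ - 7,31]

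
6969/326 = 21 + 123/326 = 21.38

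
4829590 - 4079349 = 750241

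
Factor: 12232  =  2^3*11^1*139^1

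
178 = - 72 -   -  250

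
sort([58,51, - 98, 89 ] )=[ - 98,51,58,89 ]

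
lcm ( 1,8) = 8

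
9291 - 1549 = 7742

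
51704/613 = 51704/613= 84.35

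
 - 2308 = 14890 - 17198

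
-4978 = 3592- 8570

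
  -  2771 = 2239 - 5010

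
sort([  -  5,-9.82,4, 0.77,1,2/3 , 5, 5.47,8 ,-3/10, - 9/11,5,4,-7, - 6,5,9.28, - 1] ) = [ - 9.82  , - 7, - 6,-5, - 1, -9/11, - 3/10, 2/3,0.77,1 , 4,4,  5,5,5,5.47,8,9.28]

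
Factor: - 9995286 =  - 2^1*3^1*7^1 * 17^1 * 13999^1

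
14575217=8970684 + 5604533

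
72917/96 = 759 + 53/96 = 759.55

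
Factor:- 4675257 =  - 3^2*359^1*1447^1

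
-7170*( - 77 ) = 552090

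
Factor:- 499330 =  - 2^1* 5^1*13^1*23^1*167^1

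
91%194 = 91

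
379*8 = 3032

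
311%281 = 30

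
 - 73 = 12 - 85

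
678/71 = 9 + 39/71 = 9.55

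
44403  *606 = 26908218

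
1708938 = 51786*33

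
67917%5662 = 5635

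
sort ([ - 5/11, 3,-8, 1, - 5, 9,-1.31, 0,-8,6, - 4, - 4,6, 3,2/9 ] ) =[-8, - 8, - 5 , - 4, - 4, - 1.31,- 5/11,0, 2/9,1,3, 3,6,6, 9]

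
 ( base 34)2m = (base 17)55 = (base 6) 230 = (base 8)132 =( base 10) 90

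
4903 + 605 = 5508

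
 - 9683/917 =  - 11 + 404/917  =  - 10.56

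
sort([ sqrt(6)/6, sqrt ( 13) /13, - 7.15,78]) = [-7.15,sqrt( 13)/13, sqrt( 6 )/6, 78]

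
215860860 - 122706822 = 93154038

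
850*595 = 505750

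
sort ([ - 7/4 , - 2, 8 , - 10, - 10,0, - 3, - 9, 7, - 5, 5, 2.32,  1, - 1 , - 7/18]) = [  -  10 ,-10, - 9, - 5 , - 3, - 2, - 7/4 , - 1, - 7/18, 0, 1, 2.32,  5,7,8]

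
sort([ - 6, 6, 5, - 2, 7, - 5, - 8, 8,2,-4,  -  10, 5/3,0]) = [ - 10, - 8, - 6, - 5,  -  4, - 2, 0, 5/3,2, 5,6,  7, 8]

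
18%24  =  18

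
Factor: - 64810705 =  - 5^1 * 2477^1*5233^1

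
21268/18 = 1181+5/9 = 1181.56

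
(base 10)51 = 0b110011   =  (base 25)21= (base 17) 30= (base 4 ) 303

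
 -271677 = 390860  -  662537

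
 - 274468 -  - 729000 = 454532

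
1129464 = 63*17928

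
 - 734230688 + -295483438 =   -  1029714126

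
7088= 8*886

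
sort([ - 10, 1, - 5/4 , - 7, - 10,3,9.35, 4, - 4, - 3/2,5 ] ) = [ - 10, - 10, - 7,-4,-3/2,  -  5/4, 1, 3, 4, 5,9.35 ]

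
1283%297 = 95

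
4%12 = 4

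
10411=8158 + 2253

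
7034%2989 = 1056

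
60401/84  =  719 +5/84 = 719.06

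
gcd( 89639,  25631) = 1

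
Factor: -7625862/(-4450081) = 2^1 *3^2*31^( - 1)*461^1*919^1*143551^(  -  1 ) 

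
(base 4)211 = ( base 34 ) 13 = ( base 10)37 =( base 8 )45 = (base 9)41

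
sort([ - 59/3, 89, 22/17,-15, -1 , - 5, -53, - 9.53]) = [ - 53, - 59/3,  -  15, - 9.53, - 5, - 1,22/17, 89]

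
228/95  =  12/5 =2.40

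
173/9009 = 173/9009=0.02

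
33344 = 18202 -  - 15142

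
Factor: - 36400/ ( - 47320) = 2^1*5^1*13^( - 1)=10/13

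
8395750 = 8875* 946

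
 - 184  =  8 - 192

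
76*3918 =297768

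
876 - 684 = 192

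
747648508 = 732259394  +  15389114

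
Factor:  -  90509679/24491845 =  - 3^2 * 5^(-1 )*7^( - 1 )*13^1*223^1*3469^1  *699767^( - 1 ) 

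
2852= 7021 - 4169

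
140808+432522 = 573330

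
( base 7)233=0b1111010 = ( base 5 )442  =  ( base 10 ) 122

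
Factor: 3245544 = 2^3*3^2*45077^1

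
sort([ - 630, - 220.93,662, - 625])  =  [-630, - 625, - 220.93,662] 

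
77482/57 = 1359 + 1/3 =1359.33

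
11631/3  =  3877= 3877.00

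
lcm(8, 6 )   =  24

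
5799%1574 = 1077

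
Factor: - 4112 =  - 2^4*257^1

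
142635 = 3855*37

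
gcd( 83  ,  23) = 1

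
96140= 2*48070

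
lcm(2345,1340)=9380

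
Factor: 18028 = 2^2*4507^1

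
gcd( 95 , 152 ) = 19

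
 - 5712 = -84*68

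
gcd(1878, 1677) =3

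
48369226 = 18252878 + 30116348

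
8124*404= 3282096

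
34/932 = 17/466  =  0.04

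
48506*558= 27066348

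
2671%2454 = 217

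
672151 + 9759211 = 10431362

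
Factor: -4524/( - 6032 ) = 3/4=2^( - 2)*3^1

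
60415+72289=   132704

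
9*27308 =245772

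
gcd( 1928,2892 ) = 964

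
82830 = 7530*11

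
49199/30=1639 + 29/30=1639.97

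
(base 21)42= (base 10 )86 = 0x56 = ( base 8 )126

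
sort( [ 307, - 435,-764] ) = [ - 764, - 435,307 ] 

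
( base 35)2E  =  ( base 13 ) 66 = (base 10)84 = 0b1010100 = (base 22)3i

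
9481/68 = 9481/68=139.43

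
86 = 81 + 5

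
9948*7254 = 72162792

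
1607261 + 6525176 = 8132437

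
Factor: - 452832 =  - 2^5*3^1*53^1*  89^1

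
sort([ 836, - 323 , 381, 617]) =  [- 323,381, 617, 836]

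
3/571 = 3/571 = 0.01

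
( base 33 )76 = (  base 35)6r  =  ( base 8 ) 355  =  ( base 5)1422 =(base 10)237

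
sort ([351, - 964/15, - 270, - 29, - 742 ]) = [ - 742, - 270, - 964/15, -29,  351]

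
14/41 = 14/41 = 0.34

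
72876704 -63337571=9539133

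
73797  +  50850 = 124647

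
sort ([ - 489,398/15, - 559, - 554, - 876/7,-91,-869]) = [ - 869, - 559,-554, - 489, - 876/7,-91,398/15 ] 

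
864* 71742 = 61985088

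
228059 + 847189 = 1075248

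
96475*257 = 24794075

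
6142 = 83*74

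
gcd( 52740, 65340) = 180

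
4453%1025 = 353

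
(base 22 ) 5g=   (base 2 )1111110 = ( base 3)11200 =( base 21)60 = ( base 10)126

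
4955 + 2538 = 7493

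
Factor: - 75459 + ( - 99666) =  - 175125 = -3^1*5^3*467^1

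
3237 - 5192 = -1955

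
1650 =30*55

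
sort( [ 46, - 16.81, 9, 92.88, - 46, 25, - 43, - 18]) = [ - 46, - 43, -18,- 16.81,9 , 25, 46,92.88 ] 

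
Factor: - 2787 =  - 3^1*929^1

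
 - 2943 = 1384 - 4327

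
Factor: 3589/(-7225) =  - 5^(-2)*17^ ( - 2)  *37^1 * 97^1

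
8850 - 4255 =4595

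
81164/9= 81164/9 = 9018.22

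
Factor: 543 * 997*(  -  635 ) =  - 343770585  =  -3^1*5^1* 127^1*181^1*997^1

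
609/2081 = 609/2081 = 0.29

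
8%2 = 0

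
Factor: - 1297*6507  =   - 3^3*241^1*1297^1 = - 8439579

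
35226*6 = 211356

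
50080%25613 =24467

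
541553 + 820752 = 1362305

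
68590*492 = 33746280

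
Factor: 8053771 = 11^1*43^1*17027^1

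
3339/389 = 8+227/389 = 8.58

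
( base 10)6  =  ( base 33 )6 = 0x6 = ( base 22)6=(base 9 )6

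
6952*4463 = 31026776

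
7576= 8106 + -530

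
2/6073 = 2/6073  =  0.00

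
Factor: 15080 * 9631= 2^3*5^1*13^1*29^1*9631^1  =  145235480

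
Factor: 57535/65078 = 2^( - 1 )*5^1*13^ ( - 1)*37^1*311^1*2503^( - 1) 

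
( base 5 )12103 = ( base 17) 322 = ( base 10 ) 903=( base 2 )1110000111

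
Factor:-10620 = - 2^2*3^2*5^1*59^1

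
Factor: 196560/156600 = 2^1*5^( - 1)*7^1*13^1*29^(  -  1 ) = 182/145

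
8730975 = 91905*95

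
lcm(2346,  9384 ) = 9384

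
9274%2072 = 986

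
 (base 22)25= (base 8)61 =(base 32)1h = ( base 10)49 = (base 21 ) 27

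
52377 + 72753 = 125130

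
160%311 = 160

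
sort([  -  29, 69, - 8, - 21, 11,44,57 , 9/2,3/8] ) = [  -  29, - 21, - 8,3/8,9/2,11, 44,57,  69] 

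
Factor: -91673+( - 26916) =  - 118589^1 =- 118589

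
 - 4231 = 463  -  4694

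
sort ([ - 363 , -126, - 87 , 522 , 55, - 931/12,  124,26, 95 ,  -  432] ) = [ - 432 , - 363, - 126, - 87, - 931/12,26 , 55, 95  ,  124,522]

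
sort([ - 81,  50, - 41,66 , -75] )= [ - 81, - 75,-41  ,  50,66 ]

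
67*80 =5360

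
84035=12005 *7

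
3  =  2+1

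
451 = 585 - 134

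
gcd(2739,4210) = 1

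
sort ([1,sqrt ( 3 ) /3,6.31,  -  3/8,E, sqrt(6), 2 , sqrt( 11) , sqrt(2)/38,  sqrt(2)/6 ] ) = [ - 3/8 , sqrt(2)/38,sqrt( 2)/6,  sqrt(3 ) /3,1, 2,sqrt( 6), E , sqrt(11 ), 6.31]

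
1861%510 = 331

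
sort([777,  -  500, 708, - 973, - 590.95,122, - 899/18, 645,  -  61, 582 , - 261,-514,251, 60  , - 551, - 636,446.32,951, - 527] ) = [ - 973, - 636, - 590.95, - 551,- 527, - 514, - 500, - 261, - 61, - 899/18, 60, 122, 251, 446.32,  582,645 , 708, 777, 951 ] 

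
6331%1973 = 412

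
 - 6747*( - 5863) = 39557661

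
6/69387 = 2/23129 = 0.00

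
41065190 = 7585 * 5414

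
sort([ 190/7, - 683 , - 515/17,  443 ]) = [ - 683, - 515/17, 190/7, 443]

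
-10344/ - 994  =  10+202/497 = 10.41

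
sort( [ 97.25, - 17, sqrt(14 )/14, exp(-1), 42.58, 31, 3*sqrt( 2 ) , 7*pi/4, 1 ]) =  [ - 17, sqrt( 14) /14 , exp(-1),1, 3* sqrt( 2),7 * pi/4,31, 42.58, 97.25]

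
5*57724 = 288620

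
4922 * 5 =24610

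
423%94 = 47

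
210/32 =105/16 = 6.56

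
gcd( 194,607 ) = 1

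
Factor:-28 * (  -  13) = 364 = 2^2*7^1*13^1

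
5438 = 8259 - 2821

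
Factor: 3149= 47^1 * 67^1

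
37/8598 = 37/8598 = 0.00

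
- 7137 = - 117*61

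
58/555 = 58/555 = 0.10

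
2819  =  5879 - 3060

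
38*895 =34010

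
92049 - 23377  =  68672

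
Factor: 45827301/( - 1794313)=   -  3^1*13^1*211^1*5569^1*1794313^( - 1)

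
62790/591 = 20930/197 = 106.24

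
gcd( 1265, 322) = 23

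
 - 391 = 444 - 835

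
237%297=237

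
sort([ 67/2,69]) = [ 67/2, 69]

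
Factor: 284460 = 2^2*3^1*5^1*11^1*431^1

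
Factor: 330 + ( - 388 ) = -2^1 * 29^1 = - 58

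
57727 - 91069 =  - 33342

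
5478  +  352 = 5830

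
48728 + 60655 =109383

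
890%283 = 41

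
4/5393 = 4/5393 = 0.00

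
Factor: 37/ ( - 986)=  - 2^( - 1)*17^( - 1) * 29^( - 1)*37^1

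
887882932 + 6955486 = 894838418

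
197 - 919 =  - 722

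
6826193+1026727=7852920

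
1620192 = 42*38576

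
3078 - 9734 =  -6656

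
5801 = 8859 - 3058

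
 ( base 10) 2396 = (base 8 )4534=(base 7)6662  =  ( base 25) 3KL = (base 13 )1124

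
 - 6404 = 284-6688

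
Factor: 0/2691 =0^1= 0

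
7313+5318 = 12631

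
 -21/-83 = 21/83 =0.25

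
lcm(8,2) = 8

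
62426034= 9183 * 6798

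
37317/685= 37317/685 = 54.48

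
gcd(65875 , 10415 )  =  5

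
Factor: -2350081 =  - 2350081^1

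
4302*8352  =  35930304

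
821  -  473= 348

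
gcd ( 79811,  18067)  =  1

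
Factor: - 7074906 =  - 2^1 * 3^1 * 1179151^1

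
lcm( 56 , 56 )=56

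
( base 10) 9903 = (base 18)1CA3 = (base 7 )40605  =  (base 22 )ka3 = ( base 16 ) 26af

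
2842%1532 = 1310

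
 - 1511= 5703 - 7214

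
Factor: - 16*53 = - 848 = - 2^4*53^1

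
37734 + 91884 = 129618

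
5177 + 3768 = 8945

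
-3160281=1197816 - 4358097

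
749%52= 21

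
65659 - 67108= - 1449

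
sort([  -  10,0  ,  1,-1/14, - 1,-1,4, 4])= [ - 10,-1, - 1, - 1/14,0, 1 , 4,  4]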